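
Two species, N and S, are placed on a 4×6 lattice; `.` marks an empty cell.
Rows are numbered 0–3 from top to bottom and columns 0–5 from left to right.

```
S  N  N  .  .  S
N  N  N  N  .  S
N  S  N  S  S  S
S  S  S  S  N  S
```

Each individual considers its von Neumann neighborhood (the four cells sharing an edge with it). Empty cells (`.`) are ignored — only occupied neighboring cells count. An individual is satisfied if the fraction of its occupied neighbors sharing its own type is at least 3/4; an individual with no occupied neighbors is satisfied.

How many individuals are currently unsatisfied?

14

Row 0: (0,0)S 0/2 ✗ · (0,1)N 2/3 ✗ · (0,2)N 2/2 ✓ · (0,5)S 1/1 ✓
Row 1: (1,0)N 2/3 ✗ · (1,1)N 3/4 ✓ · (1,2)N 4/4 ✓ · (1,3)N 1/2 ✗ · (1,5)S 2/2 ✓
Row 2: (2,0)N 1/3 ✗ · (2,1)S 1/4 ✗ · (2,2)N 1/4 ✗ · (2,3)S 2/4 ✗ · (2,4)S 2/3 ✗ · (2,5)S 3/3 ✓
Row 3: (3,0)S 1/2 ✗ · (3,1)S 3/3 ✓ · (3,2)S 2/3 ✗ · (3,3)S 2/3 ✗ · (3,4)N 0/3 ✗ · (3,5)S 1/2 ✗
Unsatisfied: (0,0), (0,1), (1,0), (1,3), (2,0), (2,1), (2,2), (2,3), (2,4), (3,0), (3,2), (3,3), (3,4), (3,5) — 14 in total.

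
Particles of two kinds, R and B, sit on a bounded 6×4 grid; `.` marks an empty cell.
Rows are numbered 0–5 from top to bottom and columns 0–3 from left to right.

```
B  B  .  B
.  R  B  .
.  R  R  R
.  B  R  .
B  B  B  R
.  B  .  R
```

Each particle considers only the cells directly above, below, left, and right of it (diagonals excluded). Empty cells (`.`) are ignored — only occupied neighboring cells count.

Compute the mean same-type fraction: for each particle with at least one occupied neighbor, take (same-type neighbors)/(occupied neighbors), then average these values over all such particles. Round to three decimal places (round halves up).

Row 0: (0,0)B 1/1 · (0,1)B 1/2 · (0,3)B — no occupied neighbors
Row 1: (1,1)R 1/3 · (1,2)B 0/2
Row 2: (2,1)R 2/3 · (2,2)R 3/4 · (2,3)R 1/1
Row 3: (3,1)B 1/3 · (3,2)R 1/3
Row 4: (4,0)B 1/1 · (4,1)B 4/4 · (4,2)B 1/3 · (4,3)R 1/2
Row 5: (5,1)B 1/1 · (5,3)R 1/1
Sum over 15 particles: 1/1 + 1/2 + 1/3 + 0/2 + 2/3 + 3/4 + 1/1 + 1/3 + 1/3 + 1/1 + 4/4 + 1/3 + 1/2 + 1/1 + 1/1 = 39/4; mean = 39/4 ÷ 15 = 13/20 = 0.65 → 0.650.

0.650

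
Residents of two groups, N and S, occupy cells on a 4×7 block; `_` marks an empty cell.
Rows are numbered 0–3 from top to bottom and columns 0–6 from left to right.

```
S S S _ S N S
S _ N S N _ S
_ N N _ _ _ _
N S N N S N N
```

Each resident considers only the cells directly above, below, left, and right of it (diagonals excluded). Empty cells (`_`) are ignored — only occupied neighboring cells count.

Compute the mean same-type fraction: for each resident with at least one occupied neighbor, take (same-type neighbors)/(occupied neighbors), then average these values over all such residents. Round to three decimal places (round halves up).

0.475

Row 0: (0,0)S 2/2 · (0,1)S 2/2 · (0,2)S 1/2 · (0,4)S 0/2 · (0,5)N 0/2 · (0,6)S 1/2
Row 1: (1,0)S 1/1 · (1,2)N 1/3 · (1,3)S 0/2 · (1,4)N 0/2 · (1,6)S 1/1
Row 2: (2,1)N 1/2 · (2,2)N 3/3
Row 3: (3,0)N 0/1 · (3,1)S 0/3 · (3,2)N 2/3 · (3,3)N 1/2 · (3,4)S 0/2 · (3,5)N 1/2 · (3,6)N 1/1
Sum over 20 residents: 2/2 + 2/2 + 1/2 + 0/2 + 0/2 + 1/2 + 1/1 + 1/3 + 0/2 + 0/2 + 1/1 + 1/2 + 3/3 + 0/1 + 0/3 + 2/3 + 1/2 + 0/2 + 1/2 + 1/1 = 19/2; mean = 19/2 ÷ 20 = 19/40 = 0.475 → 0.475.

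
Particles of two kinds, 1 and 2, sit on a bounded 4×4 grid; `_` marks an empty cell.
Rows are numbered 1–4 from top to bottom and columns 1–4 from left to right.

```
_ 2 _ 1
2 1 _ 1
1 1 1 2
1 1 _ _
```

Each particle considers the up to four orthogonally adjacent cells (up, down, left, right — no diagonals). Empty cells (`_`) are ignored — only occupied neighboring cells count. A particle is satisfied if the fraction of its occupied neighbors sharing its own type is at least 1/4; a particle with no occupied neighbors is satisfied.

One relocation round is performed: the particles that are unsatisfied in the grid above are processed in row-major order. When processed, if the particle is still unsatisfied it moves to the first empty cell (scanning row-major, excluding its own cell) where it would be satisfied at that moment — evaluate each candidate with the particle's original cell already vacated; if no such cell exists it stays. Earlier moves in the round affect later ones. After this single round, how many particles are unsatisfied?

0

Initially unsatisfied (in order): (1,2), (2,1), (3,4).
  (1,2) → (1,1).
  (2,1): now satisfied by earlier moves; stays.
  (3,4) → (1,2).
Resulting grid:
2 2 _ 1
2 1 _ 1
1 1 1 _
1 1 _ _
All satisfied now.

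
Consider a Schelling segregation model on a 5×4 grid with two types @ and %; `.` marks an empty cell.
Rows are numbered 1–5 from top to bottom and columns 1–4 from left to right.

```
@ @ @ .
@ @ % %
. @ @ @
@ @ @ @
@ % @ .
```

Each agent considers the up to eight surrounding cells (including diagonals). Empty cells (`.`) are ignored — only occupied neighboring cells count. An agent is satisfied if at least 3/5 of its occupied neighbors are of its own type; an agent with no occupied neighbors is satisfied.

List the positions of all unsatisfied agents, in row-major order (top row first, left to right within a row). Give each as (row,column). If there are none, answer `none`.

(1,3), (2,3), (2,4), (5,2)

(1,1)@ 3/3 satisfied
(1,2)@ 4/5 satisfied
(1,3)@ 2/4 not
(2,1)@ 4/4 satisfied
(2,2)@ 6/7 satisfied
(2,3)% 1/7 not
(2,4)% 1/4 not
(3,2)@ 6/7 satisfied
(3,3)@ 6/8 satisfied
(3,4)@ 3/5 satisfied
(4,1)@ 3/4 satisfied
(4,2)@ 6/7 satisfied
(4,3)@ 6/7 satisfied
(4,4)@ 4/4 satisfied
(5,1)@ 2/3 satisfied
(5,2)% 0/5 not
(5,3)@ 3/4 satisfied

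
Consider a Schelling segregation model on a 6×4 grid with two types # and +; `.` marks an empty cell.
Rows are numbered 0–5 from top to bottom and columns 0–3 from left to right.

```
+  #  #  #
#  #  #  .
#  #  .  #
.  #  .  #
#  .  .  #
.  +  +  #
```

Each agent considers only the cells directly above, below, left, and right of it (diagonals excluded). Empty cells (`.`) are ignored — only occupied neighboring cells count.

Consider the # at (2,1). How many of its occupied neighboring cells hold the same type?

3

Occupied neighbors of (2,1): (1,1)=#, (3,1)=#, (2,0)=#.
Same type (#): 3 of 3.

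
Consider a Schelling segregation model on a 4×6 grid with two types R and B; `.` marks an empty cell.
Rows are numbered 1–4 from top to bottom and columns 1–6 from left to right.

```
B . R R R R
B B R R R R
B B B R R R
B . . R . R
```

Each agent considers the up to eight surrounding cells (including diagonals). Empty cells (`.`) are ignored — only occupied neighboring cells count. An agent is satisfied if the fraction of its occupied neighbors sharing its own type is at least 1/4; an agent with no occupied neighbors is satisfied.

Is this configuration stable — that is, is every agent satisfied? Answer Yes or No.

Yes

Row 1: (1,1)B 2/2 ok · (1,3)R 3/4 ok · (1,4)R 5/5 ok · (1,5)R 5/5 ok · (1,6)R 3/3 ok
Row 2: (2,1)B 4/4 ok · (2,2)B 5/7 ok · (2,3)R 4/7 ok · (2,4)R 7/8 ok · (2,5)R 8/8 ok · (2,6)R 5/5 ok
Row 3: (3,1)B 4/4 ok · (3,2)B 5/6 ok · (3,3)B 2/6 ok · (3,4)R 5/6 ok · (3,5)R 7/7 ok · (3,6)R 4/4 ok
Row 4: (4,1)B 2/2 ok · (4,4)R 2/3 ok · (4,6)R 2/2 ok
All meet the threshold, so the configuration is stable.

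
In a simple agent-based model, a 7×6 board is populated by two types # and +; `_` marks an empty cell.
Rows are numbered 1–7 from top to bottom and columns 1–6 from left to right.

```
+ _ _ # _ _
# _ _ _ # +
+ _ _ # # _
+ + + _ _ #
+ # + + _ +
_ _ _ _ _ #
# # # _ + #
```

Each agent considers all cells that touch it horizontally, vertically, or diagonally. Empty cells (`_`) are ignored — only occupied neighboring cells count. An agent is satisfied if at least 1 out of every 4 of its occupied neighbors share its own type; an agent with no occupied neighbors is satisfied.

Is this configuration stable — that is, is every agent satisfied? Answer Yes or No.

No

Row 1: (1,1)+ 0/1 ✗ · (1,4)# 1/1 ✓
Row 2: (2,1)# 0/2 ✗ · (2,5)# 3/4 ✓ · (2,6)+ 0/2 ✗
Row 3: (3,1)+ 2/3 ✓ · (3,4)# 2/3 ✓ · (3,5)# 3/4 ✓
Row 4: (4,1)+ 3/4 ✓ · (4,2)+ 5/6 ✓ · (4,3)+ 3/5 ✓ · (4,6)# 1/2 ✓
Row 5: (5,1)+ 2/3 ✓ · (5,2)# 0/5 ✗ · (5,3)+ 3/4 ✓ · (5,4)+ 2/2 ✓ · (5,6)+ 0/2 ✗
Row 6: (6,6)# 1/3 ✓
Row 7: (7,1)# 1/1 ✓ · (7,2)# 2/2 ✓ · (7,3)# 1/1 ✓ · (7,5)+ 0/2 ✗ · (7,6)# 1/2 ✓
For instance (1,1) has only 0/1 same-type neighbors, below 1/4.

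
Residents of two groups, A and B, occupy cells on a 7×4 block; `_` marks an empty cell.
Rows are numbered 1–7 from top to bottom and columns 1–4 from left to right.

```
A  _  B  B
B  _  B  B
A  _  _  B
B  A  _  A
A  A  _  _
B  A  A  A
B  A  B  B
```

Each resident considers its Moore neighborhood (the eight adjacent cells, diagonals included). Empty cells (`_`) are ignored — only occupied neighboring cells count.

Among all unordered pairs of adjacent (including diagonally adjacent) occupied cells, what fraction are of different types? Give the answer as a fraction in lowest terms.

19/40

Scan each occupied cell's neighbors to the right and below (and the two forward diagonals) so each pair is counted once.
From row 1: 1 unlike of 6 pairs (running 1/6).
From row 2: 1 unlike of 4 pairs (running 2/10).
From row 3: 2 unlike of 3 pairs (running 4/13).
From row 4: 3 unlike of 5 pairs (running 7/18).
From row 5: 2 unlike of 6 pairs (running 9/24).
From row 6: 8 unlike of 13 pairs (running 17/37).
From row 7: 2 unlike of 3 pairs (running 19/40).
Total adjacent occupied pairs: 40; unlike-type pairs: 19.
19/40 is already in lowest terms.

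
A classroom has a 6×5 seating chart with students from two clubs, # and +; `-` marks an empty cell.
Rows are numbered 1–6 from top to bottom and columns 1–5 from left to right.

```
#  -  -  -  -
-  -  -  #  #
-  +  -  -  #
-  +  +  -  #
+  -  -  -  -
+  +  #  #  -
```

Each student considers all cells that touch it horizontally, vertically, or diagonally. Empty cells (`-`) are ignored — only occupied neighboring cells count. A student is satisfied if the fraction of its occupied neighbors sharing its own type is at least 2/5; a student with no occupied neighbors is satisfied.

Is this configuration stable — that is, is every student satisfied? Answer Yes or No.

Row 1: (1,1)# 0/0 ok
Row 2: (2,4)# 2/2 ok · (2,5)# 2/2 ok
Row 3: (3,2)+ 2/2 ok · (3,5)# 3/3 ok
Row 4: (4,2)+ 3/3 ok · (4,3)+ 2/2 ok · (4,5)# 1/1 ok
Row 5: (5,1)+ 3/3 ok
Row 6: (6,1)+ 2/2 ok · (6,2)+ 2/3 ok · (6,3)# 1/2 ok · (6,4)# 1/1 ok
All meet the threshold, so the configuration is stable.

Yes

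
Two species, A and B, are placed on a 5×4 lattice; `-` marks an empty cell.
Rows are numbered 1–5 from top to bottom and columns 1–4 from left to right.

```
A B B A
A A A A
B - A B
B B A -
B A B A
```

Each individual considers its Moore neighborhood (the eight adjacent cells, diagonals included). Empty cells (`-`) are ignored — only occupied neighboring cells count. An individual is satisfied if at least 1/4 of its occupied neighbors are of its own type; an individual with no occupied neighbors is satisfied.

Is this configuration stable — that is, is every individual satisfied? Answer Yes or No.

No

(1,1)A 2/3 satisfied
(1,2)B 1/5 not
(1,3)B 1/5 not
(1,4)A 2/3 satisfied
(2,1)A 2/4 satisfied
(2,2)A 4/7 satisfied
(2,3)A 4/7 satisfied
(2,4)A 3/5 satisfied
(3,1)B 2/4 satisfied
(3,3)A 4/6 satisfied
(3,4)B 0/4 not
(4,1)B 3/4 satisfied
(4,2)B 4/7 satisfied
(4,3)A 3/6 satisfied
(5,1)B 2/3 satisfied
(5,2)A 1/5 not
(5,3)B 1/4 satisfied
(5,4)A 1/2 satisfied
For instance (1,2) has only 1/5 same-type neighbors, below 1/4.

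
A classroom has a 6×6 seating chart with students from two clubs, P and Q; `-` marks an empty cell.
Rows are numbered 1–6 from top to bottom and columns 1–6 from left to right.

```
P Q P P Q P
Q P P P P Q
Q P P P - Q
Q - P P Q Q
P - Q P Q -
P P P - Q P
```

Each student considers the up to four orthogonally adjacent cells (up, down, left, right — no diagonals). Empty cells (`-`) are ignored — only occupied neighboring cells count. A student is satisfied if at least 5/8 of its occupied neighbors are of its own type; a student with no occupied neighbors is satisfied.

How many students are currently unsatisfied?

(1,1)P 0/2 unhappy
(1,2)Q 0/3 unhappy
(1,3)P 2/3 ok
(1,4)P 2/3 ok
(1,5)Q 0/3 unhappy
(1,6)P 0/2 unhappy
(2,1)Q 1/3 unhappy
(2,2)P 2/4 unhappy
(2,3)P 4/4 ok
(2,4)P 4/4 ok
(2,5)P 1/3 unhappy
(2,6)Q 1/3 unhappy
(3,1)Q 2/3 ok
(3,2)P 2/3 ok
(3,3)P 4/4 ok
(3,4)P 3/3 ok
(3,6)Q 2/2 ok
(4,1)Q 1/2 unhappy
(4,3)P 2/3 ok
(4,4)P 3/4 ok
(4,5)Q 2/3 ok
(4,6)Q 2/2 ok
(5,1)P 1/2 unhappy
(5,3)Q 0/3 unhappy
(5,4)P 1/3 unhappy
(5,5)Q 2/3 ok
(6,1)P 2/2 ok
(6,2)P 2/2 ok
(6,3)P 1/2 unhappy
(6,5)Q 1/2 unhappy
(6,6)P 0/1 unhappy
Unsatisfied: (1,1), (1,2), (1,5), (1,6), (2,1), (2,2), (2,5), (2,6), (4,1), (5,1), (5,3), (5,4), (6,3), (6,5), (6,6) — 15 in total.

15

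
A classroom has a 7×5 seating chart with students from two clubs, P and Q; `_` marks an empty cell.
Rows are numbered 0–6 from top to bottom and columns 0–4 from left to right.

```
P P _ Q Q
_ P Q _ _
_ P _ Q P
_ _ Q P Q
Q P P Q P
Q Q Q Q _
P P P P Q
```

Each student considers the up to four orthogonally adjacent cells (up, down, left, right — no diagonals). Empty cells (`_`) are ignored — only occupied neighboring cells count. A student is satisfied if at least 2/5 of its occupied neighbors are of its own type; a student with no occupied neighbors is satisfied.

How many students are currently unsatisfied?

(0,0)P 1/1 satisfied
(0,1)P 2/2 satisfied
(0,3)Q 1/1 satisfied
(0,4)Q 1/1 satisfied
(1,1)P 2/3 satisfied
(1,2)Q 0/1 not
(2,1)P 1/1 satisfied
(2,3)Q 0/2 not
(2,4)P 0/2 not
(3,2)Q 0/2 not
(3,3)P 0/4 not
(3,4)Q 0/3 not
(4,0)Q 1/2 satisfied
(4,1)P 1/3 not
(4,2)P 1/4 not
(4,3)Q 1/4 not
(4,4)P 0/2 not
(5,0)Q 2/3 satisfied
(5,1)Q 2/4 satisfied
(5,2)Q 2/4 satisfied
(5,3)Q 2/3 satisfied
(6,0)P 1/2 satisfied
(6,1)P 2/3 satisfied
(6,2)P 2/3 satisfied
(6,3)P 1/3 not
(6,4)Q 0/1 not
Unsatisfied: (1,2), (2,3), (2,4), (3,2), (3,3), (3,4), (4,1), (4,2), (4,3), (4,4), (6,3), (6,4) — 12 in total.

12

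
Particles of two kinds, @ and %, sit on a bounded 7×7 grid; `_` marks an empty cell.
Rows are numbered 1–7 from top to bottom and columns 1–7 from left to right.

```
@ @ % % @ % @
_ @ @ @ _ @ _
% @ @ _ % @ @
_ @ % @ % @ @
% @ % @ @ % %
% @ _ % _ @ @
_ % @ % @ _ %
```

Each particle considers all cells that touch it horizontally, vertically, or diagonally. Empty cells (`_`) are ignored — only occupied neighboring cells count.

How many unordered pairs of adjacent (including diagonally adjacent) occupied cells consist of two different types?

Scan each occupied cell's neighbors to the right and below (and the two forward diagonals) so each pair is counted once.
Row 1: @(1,1)–@(1,2)= @(1,1)–@(2,2)= @(1,2)–%(1,3)≠ @(1,2)–@(2,2)= @(1,2)–@(2,3)= %(1,3)–%(1,4)= %(1,3)–@(2,3)≠ %(1,3)–@(2,4)≠ %(1,3)–@(2,2)≠ %(1,4)–@(1,5)≠ %(1,4)–@(2,4)≠ %(1,4)–@(2,3)≠ @(1,5)–%(1,6)≠ @(1,5)–@(2,6)= @(1,5)–@(2,4)= %(1,6)–@(1,7)≠ %(1,6)–@(2,6)≠ @(1,7)–@(2,6)=  → 10/18 unlike.
Row 2: @(2,2)–@(2,3)= @(2,2)–@(3,2)= @(2,2)–@(3,3)= @(2,2)–%(3,1)≠ @(2,3)–@(2,4)= @(2,3)–@(3,3)= @(2,3)–@(3,2)= @(2,4)–%(3,5)≠ @(2,4)–@(3,3)= @(2,6)–@(3,6)= @(2,6)–@(3,7)= @(2,6)–%(3,5)≠  → 3/12 unlike.
Row 3: %(3,1)–@(3,2)≠ %(3,1)–@(4,2)≠ @(3,2)–@(3,3)= @(3,2)–@(4,2)= @(3,2)–%(4,3)≠ @(3,3)–%(4,3)≠ @(3,3)–@(4,4)= @(3,3)–@(4,2)= %(3,5)–@(3,6)≠ %(3,5)–%(4,5)= %(3,5)–@(4,6)≠ %(3,5)–@(4,4)≠ @(3,6)–@(3,7)= @(3,6)–@(4,6)= @(3,6)–@(4,7)= @(3,6)–%(4,5)≠ @(3,7)–@(4,7)= @(3,7)–@(4,6)=  → 8/18 unlike.
Row 4: @(4,2)–%(4,3)≠ @(4,2)–@(5,2)= @(4,2)–%(5,3)≠ @(4,2)–%(5,1)≠ %(4,3)–@(4,4)≠ %(4,3)–%(5,3)= %(4,3)–@(5,4)≠ %(4,3)–@(5,2)≠ @(4,4)–%(4,5)≠ @(4,4)–@(5,4)= @(4,4)–@(5,5)= @(4,4)–%(5,3)≠ %(4,5)–@(4,6)≠ %(4,5)–@(5,5)≠ %(4,5)–%(5,6)= %(4,5)–@(5,4)≠ @(4,6)–@(4,7)= @(4,6)–%(5,6)≠ @(4,6)–%(5,7)≠ @(4,6)–@(5,5)= @(4,7)–%(5,7)≠ @(4,7)–%(5,6)≠  → 15/22 unlike.
Row 5: %(5,1)–@(5,2)≠ %(5,1)–%(6,1)= %(5,1)–@(6,2)≠ @(5,2)–%(5,3)≠ @(5,2)–@(6,2)= @(5,2)–%(6,1)≠ %(5,3)–@(5,4)≠ %(5,3)–%(6,4)= %(5,3)–@(6,2)≠ @(5,4)–@(5,5)= @(5,4)–%(6,4)≠ @(5,5)–%(5,6)≠ @(5,5)–@(6,6)= @(5,5)–%(6,4)≠ %(5,6)–%(5,7)= %(5,6)–@(6,6)≠ %(5,6)–@(6,7)≠ %(5,7)–@(6,7)≠ %(5,7)–@(6,6)≠  → 13/19 unlike.
Row 6: %(6,1)–@(6,2)≠ %(6,1)–%(7,2)= @(6,2)–%(7,2)≠ @(6,2)–@(7,3)= %(6,4)–%(7,4)= %(6,4)–@(7,5)≠ %(6,4)–@(7,3)≠ @(6,6)–@(6,7)= @(6,6)–%(7,7)≠ @(6,6)–@(7,5)= @(6,7)–%(7,7)≠  → 6/11 unlike.
Row 7: %(7,2)–@(7,3)≠ @(7,3)–%(7,4)≠ %(7,4)–@(7,5)≠  → 3/3 unlike.
Total adjacent occupied pairs: 103; unlike-type pairs: 58.

58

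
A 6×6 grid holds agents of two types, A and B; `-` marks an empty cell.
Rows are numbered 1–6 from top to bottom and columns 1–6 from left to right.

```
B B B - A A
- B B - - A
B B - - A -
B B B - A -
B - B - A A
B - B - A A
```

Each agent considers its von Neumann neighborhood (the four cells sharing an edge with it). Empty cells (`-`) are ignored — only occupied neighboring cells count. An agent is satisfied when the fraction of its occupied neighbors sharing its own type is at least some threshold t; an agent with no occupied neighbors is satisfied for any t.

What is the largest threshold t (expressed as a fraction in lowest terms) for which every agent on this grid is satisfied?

1/1

Row 1: (1,1)B 1/1 · (1,2)B 3/3 · (1,3)B 2/2 · (1,5)A 1/1 · (1,6)A 2/2
Row 2: (2,2)B 3/3 · (2,3)B 2/2 · (2,6)A 1/1
Row 3: (3,1)B 2/2 · (3,2)B 3/3 · (3,5)A 1/1
Row 4: (4,1)B 3/3 · (4,2)B 3/3 · (4,3)B 2/2 · (4,5)A 2/2
Row 5: (5,1)B 2/2 · (5,3)B 2/2 · (5,5)A 3/3 · (5,6)A 2/2
Row 6: (6,1)B 1/1 · (6,3)B 1/1 · (6,5)A 2/2 · (6,6)A 2/2
The smallest same-type fraction is 1/1 at (1,1), which reduces to 1/1. Any threshold above that leaves this agent unsatisfied.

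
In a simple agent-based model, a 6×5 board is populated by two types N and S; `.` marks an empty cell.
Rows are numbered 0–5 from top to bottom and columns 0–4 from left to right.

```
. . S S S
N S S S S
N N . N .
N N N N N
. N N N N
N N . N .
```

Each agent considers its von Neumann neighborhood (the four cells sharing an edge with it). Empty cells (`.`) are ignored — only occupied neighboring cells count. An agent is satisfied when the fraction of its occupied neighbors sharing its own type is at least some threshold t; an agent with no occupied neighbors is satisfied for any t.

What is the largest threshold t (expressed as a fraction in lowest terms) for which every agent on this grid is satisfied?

(0,2)S 2/2
(0,3)S 3/3
(0,4)S 2/2
(1,0)N 1/2
(1,1)S 1/3
(1,2)S 3/3
(1,3)S 3/4
(1,4)S 2/2
(2,0)N 3/3
(2,1)N 2/3
(2,3)N 1/2
(3,0)N 2/2
(3,1)N 4/4
(3,2)N 3/3
(3,3)N 4/4
(3,4)N 2/2
(4,1)N 3/3
(4,2)N 3/3
(4,3)N 4/4
(4,4)N 2/2
(5,0)N 1/1
(5,1)N 2/2
(5,3)N 1/1
The smallest same-type fraction is 1/3 at (1,1), which reduces to 1/3. Any threshold above that leaves this agent unsatisfied.

1/3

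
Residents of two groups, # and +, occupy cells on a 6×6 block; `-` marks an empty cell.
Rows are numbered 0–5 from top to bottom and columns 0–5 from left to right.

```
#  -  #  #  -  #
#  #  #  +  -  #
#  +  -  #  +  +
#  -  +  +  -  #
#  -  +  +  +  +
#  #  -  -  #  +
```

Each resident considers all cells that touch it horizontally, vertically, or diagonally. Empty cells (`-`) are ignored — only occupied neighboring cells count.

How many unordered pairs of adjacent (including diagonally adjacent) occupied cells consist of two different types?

23

Scan each occupied cell's neighbors to the right and below (and the two forward diagonals) so each pair is counted once.
From row 0: 2 unlike of 9 pairs (running 2/9).
From row 1: 7 unlike of 13 pairs (running 9/22).
From row 2: 7 unlike of 11 pairs (running 16/33).
From row 3: 2 unlike of 9 pairs (running 18/42).
From row 4: 4 unlike of 11 pairs (running 22/53).
From row 5: 1 unlike of 2 pairs (running 23/55).
Total adjacent occupied pairs: 55; unlike-type pairs: 23.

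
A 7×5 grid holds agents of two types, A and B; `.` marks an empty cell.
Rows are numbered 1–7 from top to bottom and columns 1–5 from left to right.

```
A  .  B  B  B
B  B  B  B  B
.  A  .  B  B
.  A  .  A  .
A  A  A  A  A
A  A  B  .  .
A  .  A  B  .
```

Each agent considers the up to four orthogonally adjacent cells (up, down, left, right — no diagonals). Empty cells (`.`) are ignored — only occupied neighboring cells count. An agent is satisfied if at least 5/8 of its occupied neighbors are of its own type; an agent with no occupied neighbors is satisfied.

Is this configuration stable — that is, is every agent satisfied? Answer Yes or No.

(1,1)A 0/1 not
(1,3)B 2/2 satisfied
(1,4)B 3/3 satisfied
(1,5)B 2/2 satisfied
(2,1)B 1/2 not
(2,2)B 2/3 satisfied
(2,3)B 3/3 satisfied
(2,4)B 4/4 satisfied
(2,5)B 3/3 satisfied
(3,2)A 1/2 not
(3,4)B 2/3 satisfied
(3,5)B 2/2 satisfied
(4,2)A 2/2 satisfied
(4,4)A 1/2 not
(5,1)A 2/2 satisfied
(5,2)A 4/4 satisfied
(5,3)A 2/3 satisfied
(5,4)A 3/3 satisfied
(5,5)A 1/1 satisfied
(6,1)A 3/3 satisfied
(6,2)A 2/3 satisfied
(6,3)B 0/3 not
(7,1)A 1/1 satisfied
(7,3)A 0/2 not
(7,4)B 0/1 not
For instance (1,1) has only 0/1 same-type neighbors, below 5/8.

No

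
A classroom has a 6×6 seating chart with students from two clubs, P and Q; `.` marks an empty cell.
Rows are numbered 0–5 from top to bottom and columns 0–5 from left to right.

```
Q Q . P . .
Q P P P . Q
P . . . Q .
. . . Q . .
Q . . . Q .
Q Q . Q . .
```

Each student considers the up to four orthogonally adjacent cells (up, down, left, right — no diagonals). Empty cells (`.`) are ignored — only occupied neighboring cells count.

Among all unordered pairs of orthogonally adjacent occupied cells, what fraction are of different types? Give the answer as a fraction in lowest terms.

Scan each occupied cell's neighbors to the right and below so each pair is counted once.
From row 0: 1 unlike of 4 pairs (running 1/4).
From row 1: 2 unlike of 4 pairs (running 3/8).
From row 4: 0 unlike of 1 pairs (running 3/9).
From row 5: 0 unlike of 1 pairs (running 3/10).
Total adjacent occupied pairs: 10; unlike-type pairs: 3.
3/10 is already in lowest terms.

3/10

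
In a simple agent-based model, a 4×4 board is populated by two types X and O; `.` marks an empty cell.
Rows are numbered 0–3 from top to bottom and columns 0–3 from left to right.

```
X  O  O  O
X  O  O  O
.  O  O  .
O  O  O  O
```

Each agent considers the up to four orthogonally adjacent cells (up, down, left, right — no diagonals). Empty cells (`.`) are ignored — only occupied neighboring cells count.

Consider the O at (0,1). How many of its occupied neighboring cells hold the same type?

2

Occupied neighbors of (0,1): (1,1)=O, (0,0)=X, (0,2)=O.
Same type (O): 2 of 3.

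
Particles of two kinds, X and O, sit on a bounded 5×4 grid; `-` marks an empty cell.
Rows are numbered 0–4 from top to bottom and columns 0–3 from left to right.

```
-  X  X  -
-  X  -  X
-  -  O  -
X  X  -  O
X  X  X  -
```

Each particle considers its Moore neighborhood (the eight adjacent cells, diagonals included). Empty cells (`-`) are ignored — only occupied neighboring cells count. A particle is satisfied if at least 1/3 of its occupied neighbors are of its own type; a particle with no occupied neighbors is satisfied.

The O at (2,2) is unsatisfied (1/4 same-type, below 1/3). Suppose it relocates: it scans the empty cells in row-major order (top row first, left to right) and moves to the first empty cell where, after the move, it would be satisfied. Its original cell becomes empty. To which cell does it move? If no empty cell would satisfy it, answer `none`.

Vacating (2,2). Empty cells in order:
  (0,0): 0/2 same-type → still unsatisfied.
  (0,3): 0/2 same-type → still unsatisfied.
  (1,0): 0/2 same-type → still unsatisfied.
  (1,2): 0/4 same-type → still unsatisfied.
  (2,0): 0/3 same-type → still unsatisfied.
  (2,1): 0/3 same-type → still unsatisfied.
  (2,3): 1/2 same-type → satisfied — stop here.

(2,3)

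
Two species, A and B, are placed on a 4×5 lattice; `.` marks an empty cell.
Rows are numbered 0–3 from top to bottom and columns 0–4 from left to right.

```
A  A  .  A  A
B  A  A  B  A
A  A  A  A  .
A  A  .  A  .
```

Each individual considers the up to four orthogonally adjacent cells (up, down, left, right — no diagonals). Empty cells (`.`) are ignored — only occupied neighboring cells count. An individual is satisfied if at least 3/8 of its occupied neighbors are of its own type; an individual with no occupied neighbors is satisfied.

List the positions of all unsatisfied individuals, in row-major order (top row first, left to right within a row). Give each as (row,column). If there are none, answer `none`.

(0,0)A 1/2 satisfied
(0,1)A 2/2 satisfied
(0,3)A 1/2 satisfied
(0,4)A 2/2 satisfied
(1,0)B 0/3 not
(1,1)A 3/4 satisfied
(1,2)A 2/3 satisfied
(1,3)B 0/4 not
(1,4)A 1/2 satisfied
(2,0)A 2/3 satisfied
(2,1)A 4/4 satisfied
(2,2)A 3/3 satisfied
(2,3)A 2/3 satisfied
(3,0)A 2/2 satisfied
(3,1)A 2/2 satisfied
(3,3)A 1/1 satisfied

(1,0), (1,3)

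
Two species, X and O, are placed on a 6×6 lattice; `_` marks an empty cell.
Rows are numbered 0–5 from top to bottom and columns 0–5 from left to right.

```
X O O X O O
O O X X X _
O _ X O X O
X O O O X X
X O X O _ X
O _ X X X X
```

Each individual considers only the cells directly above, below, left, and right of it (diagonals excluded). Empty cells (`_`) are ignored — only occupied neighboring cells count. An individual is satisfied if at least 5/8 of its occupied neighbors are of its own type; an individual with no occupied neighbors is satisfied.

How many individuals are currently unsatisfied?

17

(0,0)X 0/2 not
(0,1)O 2/3 satisfied
(0,2)O 1/3 not
(0,3)X 1/3 not
(0,4)O 1/3 not
(0,5)O 1/1 satisfied
(1,0)O 2/3 satisfied
(1,1)O 2/3 satisfied
(1,2)X 2/4 not
(1,3)X 3/4 satisfied
(1,4)X 2/3 satisfied
(2,0)O 1/2 not
(2,2)X 1/3 not
(2,3)O 1/4 not
(2,4)X 2/4 not
(2,5)O 0/2 not
(3,0)X 1/3 not
(3,1)O 2/3 satisfied
(3,2)O 2/4 not
(3,3)O 3/4 satisfied
(3,4)X 2/3 satisfied
(3,5)X 2/3 satisfied
(4,0)X 1/3 not
(4,1)O 1/3 not
(4,2)X 1/4 not
(4,3)O 1/3 not
(4,5)X 2/2 satisfied
(5,0)O 0/1 not
(5,2)X 2/2 satisfied
(5,3)X 2/3 satisfied
(5,4)X 2/2 satisfied
(5,5)X 2/2 satisfied
Unsatisfied: (0,0), (0,2), (0,3), (0,4), (1,2), (2,0), (2,2), (2,3), (2,4), (2,5), (3,0), (3,2), (4,0), (4,1), (4,2), (4,3), (5,0) — 17 in total.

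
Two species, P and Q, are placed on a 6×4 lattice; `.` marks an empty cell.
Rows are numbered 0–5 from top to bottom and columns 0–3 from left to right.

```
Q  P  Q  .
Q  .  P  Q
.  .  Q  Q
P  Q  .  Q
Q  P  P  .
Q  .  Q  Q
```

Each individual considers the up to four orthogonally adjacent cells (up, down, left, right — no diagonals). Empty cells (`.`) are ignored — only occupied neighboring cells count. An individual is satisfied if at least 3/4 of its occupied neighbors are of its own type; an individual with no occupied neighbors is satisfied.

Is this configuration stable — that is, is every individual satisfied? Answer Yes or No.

(0,0)Q 1/2 unhappy
(0,1)P 0/2 unhappy
(0,2)Q 0/2 unhappy
(1,0)Q 1/1 ok
(1,2)P 0/3 unhappy
(1,3)Q 1/2 unhappy
(2,2)Q 1/2 unhappy
(2,3)Q 3/3 ok
(3,0)P 0/2 unhappy
(3,1)Q 0/2 unhappy
(3,3)Q 1/1 ok
(4,0)Q 1/3 unhappy
(4,1)P 1/3 unhappy
(4,2)P 1/2 unhappy
(5,0)Q 1/1 ok
(5,2)Q 1/2 unhappy
(5,3)Q 1/1 ok
For instance (0,0) has only 1/2 same-type neighbors, below 3/4.

No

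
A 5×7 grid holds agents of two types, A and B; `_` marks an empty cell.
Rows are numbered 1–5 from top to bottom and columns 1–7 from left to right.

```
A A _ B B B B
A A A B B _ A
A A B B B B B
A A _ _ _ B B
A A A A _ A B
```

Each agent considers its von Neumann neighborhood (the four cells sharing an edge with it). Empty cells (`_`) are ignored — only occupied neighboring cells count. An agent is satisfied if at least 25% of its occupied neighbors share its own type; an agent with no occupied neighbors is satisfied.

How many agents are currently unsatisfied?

2

(1,1)A 2/2 satisfied
(1,2)A 2/2 satisfied
(1,4)B 2/2 satisfied
(1,5)B 3/3 satisfied
(1,6)B 2/2 satisfied
(1,7)B 1/2 satisfied
(2,1)A 3/3 satisfied
(2,2)A 4/4 satisfied
(2,3)A 1/3 satisfied
(2,4)B 3/4 satisfied
(2,5)B 3/3 satisfied
(2,7)A 0/2 not
(3,1)A 3/3 satisfied
(3,2)A 3/4 satisfied
(3,3)B 1/3 satisfied
(3,4)B 3/3 satisfied
(3,5)B 3/3 satisfied
(3,6)B 3/3 satisfied
(3,7)B 2/3 satisfied
(4,1)A 3/3 satisfied
(4,2)A 3/3 satisfied
(4,6)B 2/3 satisfied
(4,7)B 3/3 satisfied
(5,1)A 2/2 satisfied
(5,2)A 3/3 satisfied
(5,3)A 2/2 satisfied
(5,4)A 1/1 satisfied
(5,6)A 0/2 not
(5,7)B 1/2 satisfied
Unsatisfied: (2,7), (5,6) — 2 in total.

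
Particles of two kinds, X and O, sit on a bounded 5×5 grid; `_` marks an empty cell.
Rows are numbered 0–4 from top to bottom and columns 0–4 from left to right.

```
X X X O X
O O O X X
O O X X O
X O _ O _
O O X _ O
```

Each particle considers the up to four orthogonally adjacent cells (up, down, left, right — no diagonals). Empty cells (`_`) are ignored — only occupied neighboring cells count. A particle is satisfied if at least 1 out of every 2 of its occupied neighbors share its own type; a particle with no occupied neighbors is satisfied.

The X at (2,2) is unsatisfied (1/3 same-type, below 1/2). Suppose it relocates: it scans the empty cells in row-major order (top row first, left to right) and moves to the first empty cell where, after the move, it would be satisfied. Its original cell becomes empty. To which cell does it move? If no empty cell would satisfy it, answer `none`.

none

Vacating (2,2). Empty cells in order:
  (3,2): 1/3 same-type → still unsatisfied.
  (3,4): 0/3 same-type → still unsatisfied.
  (4,3): 1/3 same-type → still unsatisfied.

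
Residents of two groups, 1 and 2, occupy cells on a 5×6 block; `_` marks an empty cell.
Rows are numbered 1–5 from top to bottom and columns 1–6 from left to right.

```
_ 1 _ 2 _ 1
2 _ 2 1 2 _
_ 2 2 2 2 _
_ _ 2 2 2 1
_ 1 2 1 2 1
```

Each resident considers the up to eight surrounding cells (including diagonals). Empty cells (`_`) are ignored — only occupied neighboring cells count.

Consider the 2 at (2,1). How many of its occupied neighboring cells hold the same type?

Occupied neighbors of (2,1): (1,2)=1, (3,2)=2.
Same type (2): 1 of 2.

1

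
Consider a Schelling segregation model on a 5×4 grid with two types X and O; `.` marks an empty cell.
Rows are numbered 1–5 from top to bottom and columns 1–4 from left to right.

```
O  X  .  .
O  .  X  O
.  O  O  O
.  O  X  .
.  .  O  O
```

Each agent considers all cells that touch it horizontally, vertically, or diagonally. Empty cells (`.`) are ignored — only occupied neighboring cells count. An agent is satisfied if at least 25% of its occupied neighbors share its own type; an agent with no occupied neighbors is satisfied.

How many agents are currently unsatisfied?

2

Row 1: (1,1)O 1/2 ok · (1,2)X 1/3 ok
Row 2: (2,1)O 2/3 ok · (2,3)X 1/5 unhappy · (2,4)O 2/3 ok
Row 3: (3,2)O 3/5 ok · (3,3)O 4/6 ok · (3,4)O 2/4 ok
Row 4: (4,2)O 3/4 ok · (4,3)X 0/6 unhappy
Row 5: (5,3)O 2/3 ok · (5,4)O 1/2 ok
Unsatisfied: (2,3), (4,3) — 2 in total.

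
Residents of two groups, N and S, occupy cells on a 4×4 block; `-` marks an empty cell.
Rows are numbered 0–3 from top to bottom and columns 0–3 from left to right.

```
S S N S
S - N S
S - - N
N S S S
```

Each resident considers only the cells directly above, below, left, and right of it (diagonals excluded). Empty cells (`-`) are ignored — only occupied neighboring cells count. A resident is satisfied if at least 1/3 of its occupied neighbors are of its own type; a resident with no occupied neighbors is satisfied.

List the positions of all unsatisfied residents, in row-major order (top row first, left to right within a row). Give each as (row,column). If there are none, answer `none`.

(2,3), (3,0)

Row 0: (0,0)S 2/2 ✓ · (0,1)S 1/2 ✓ · (0,2)N 1/3 ✓ · (0,3)S 1/2 ✓
Row 1: (1,0)S 2/2 ✓ · (1,2)N 1/2 ✓ · (1,3)S 1/3 ✓
Row 2: (2,0)S 1/2 ✓ · (2,3)N 0/2 ✗
Row 3: (3,0)N 0/2 ✗ · (3,1)S 1/2 ✓ · (3,2)S 2/2 ✓ · (3,3)S 1/2 ✓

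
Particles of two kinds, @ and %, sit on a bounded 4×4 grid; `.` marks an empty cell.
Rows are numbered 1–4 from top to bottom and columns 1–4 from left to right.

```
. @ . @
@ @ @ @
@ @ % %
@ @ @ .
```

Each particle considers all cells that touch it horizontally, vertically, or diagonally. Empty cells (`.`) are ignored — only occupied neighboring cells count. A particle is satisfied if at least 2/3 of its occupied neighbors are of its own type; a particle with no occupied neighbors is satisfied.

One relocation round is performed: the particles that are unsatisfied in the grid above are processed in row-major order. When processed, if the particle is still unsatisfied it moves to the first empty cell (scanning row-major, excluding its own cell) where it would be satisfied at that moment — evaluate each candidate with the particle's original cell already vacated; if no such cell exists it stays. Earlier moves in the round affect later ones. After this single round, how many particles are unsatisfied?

2

Initially unsatisfied (in order): (2,4), (3,3), (3,4), (4,3).
  (2,4) → (1,1).
  (3,3): no empty cell satisfies it; stays.
  (3,4): no empty cell satisfies it; stays.
  (4,3) → (1,3).
Resulting grid:
@ @ @ @
@ @ @ .
@ @ % %
@ @ . .
Unsatisfied now: (3,3), (3,4).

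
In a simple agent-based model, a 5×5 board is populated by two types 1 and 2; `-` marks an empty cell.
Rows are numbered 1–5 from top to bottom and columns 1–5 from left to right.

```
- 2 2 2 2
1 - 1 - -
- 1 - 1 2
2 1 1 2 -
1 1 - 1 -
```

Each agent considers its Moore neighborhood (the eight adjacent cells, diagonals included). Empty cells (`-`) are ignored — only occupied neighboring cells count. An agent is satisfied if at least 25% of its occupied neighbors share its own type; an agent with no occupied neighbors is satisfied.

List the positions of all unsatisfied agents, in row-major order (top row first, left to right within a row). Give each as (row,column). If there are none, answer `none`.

(1,2)2 1/3 ok
(1,3)2 2/3 ok
(1,4)2 2/3 ok
(1,5)2 1/1 ok
(2,1)1 1/2 ok
(2,3)1 2/5 ok
(3,2)1 4/5 ok
(3,4)1 2/4 ok
(3,5)2 1/2 ok
(4,1)2 0/4 unhappy
(4,2)1 4/5 ok
(4,3)1 5/6 ok
(4,4)2 1/4 ok
(5,1)1 2/3 ok
(5,2)1 3/4 ok
(5,4)1 1/2 ok

(4,1)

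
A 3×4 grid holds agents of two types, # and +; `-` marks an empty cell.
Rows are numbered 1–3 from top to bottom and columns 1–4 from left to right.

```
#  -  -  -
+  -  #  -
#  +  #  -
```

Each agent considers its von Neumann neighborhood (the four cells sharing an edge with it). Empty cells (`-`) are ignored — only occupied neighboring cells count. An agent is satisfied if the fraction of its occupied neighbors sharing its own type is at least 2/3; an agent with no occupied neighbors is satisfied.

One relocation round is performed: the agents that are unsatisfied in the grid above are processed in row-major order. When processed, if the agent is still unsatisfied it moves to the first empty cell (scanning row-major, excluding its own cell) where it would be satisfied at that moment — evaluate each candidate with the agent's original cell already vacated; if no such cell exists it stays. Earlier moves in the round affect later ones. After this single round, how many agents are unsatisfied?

0

Initially unsatisfied (in order): (1,1), (2,1), (3,1), (3,2), (3,3).
  (1,1) → (1,2).
  (2,1) → (1,4).
  (3,1) → (1,1).
  (3,2) → (3,1).
  (3,3): now satisfied by earlier moves; stays.
Resulting grid:
# # - +
- - # -
+ - # -
All satisfied now.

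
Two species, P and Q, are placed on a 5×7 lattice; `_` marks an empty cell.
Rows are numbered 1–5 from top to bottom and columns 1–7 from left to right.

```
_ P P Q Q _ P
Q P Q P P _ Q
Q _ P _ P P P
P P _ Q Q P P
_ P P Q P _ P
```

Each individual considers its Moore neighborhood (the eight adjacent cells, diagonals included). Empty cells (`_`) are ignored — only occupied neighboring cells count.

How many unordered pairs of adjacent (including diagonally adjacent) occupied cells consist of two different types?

28

Scan each occupied cell's neighbors to the right and below (and the two forward diagonals) so each pair is counted once.
From row 1: 9 unlike of 15 pairs (running 9/15).
From row 2: 7 unlike of 14 pairs (running 16/29).
From row 3: 6 unlike of 14 pairs (running 22/43).
From row 4: 4 unlike of 15 pairs (running 26/58).
From row 5: 2 unlike of 3 pairs (running 28/61).
Total adjacent occupied pairs: 61; unlike-type pairs: 28.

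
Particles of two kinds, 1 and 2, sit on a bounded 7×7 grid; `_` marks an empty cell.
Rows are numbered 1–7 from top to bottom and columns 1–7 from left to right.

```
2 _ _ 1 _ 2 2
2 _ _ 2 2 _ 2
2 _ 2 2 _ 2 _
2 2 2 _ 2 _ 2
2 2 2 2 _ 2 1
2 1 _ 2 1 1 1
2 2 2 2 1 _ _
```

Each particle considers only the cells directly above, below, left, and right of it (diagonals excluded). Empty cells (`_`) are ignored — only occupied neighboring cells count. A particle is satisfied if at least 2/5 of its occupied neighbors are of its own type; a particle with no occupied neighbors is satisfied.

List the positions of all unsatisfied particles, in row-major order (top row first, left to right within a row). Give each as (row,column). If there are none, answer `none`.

(1,1)2 1/1 satisfied
(1,4)1 0/1 not
(1,6)2 1/1 satisfied
(1,7)2 2/2 satisfied
(2,1)2 2/2 satisfied
(2,4)2 2/3 satisfied
(2,5)2 1/1 satisfied
(2,7)2 1/1 satisfied
(3,1)2 2/2 satisfied
(3,3)2 2/2 satisfied
(3,4)2 2/2 satisfied
(3,6)2 0/0 satisfied
(4,1)2 3/3 satisfied
(4,2)2 3/3 satisfied
(4,3)2 3/3 satisfied
(4,5)2 0/0 satisfied
(4,7)2 0/1 not
(5,1)2 3/3 satisfied
(5,2)2 3/4 satisfied
(5,3)2 3/3 satisfied
(5,4)2 2/2 satisfied
(5,6)2 0/2 not
(5,7)1 1/3 not
(6,1)2 2/3 satisfied
(6,2)1 0/3 not
(6,4)2 2/3 satisfied
(6,5)1 2/3 satisfied
(6,6)1 2/3 satisfied
(6,7)1 2/2 satisfied
(7,1)2 2/2 satisfied
(7,2)2 2/3 satisfied
(7,3)2 2/2 satisfied
(7,4)2 2/3 satisfied
(7,5)1 1/2 satisfied

(1,4), (4,7), (5,6), (5,7), (6,2)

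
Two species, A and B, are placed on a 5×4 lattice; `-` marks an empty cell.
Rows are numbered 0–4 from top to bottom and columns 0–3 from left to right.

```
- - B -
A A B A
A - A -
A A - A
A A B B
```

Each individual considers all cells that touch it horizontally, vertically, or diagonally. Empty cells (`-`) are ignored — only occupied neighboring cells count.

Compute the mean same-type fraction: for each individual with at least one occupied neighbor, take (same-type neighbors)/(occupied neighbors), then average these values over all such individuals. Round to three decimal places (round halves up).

0.642

Row 0: (0,2)B 1/3
Row 1: (1,0)A 2/2 · (1,1)A 3/5 · (1,2)B 1/4 · (1,3)A 1/3
Row 2: (2,0)A 4/4 · (2,2)A 4/5
Row 3: (3,0)A 4/4 · (3,1)A 5/6 · (3,3)A 1/3
Row 4: (4,0)A 3/3 · (4,1)A 3/4 · (4,2)B 1/4 · (4,3)B 1/2
Sum over 14 individuals: 1/3 + 2/2 + 3/5 + 1/4 + 1/3 + 4/4 + 4/5 + 4/4 + 5/6 + 1/3 + 3/3 + 3/4 + 1/4 + 1/2 = 539/60; mean = 539/60 ÷ 14 = 77/120 = 0.641666… → 0.642.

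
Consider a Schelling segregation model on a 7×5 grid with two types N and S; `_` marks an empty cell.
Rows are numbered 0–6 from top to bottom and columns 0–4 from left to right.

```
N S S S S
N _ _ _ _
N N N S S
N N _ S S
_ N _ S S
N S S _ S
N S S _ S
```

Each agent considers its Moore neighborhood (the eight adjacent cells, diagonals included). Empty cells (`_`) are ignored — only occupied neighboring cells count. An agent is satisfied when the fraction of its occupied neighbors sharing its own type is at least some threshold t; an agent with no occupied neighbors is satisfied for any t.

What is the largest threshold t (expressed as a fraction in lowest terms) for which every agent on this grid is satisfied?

1/3

(0,0)N 1/2
(0,1)S 1/3
(0,2)S 2/2
(0,3)S 2/2
(0,4)S 1/1
(1,0)N 3/4
(2,0)N 4/4
(2,1)N 5/5
(2,2)N 2/4
(2,3)S 3/4
(2,4)S 3/3
(3,0)N 4/4
(3,1)N 5/5
(3,3)S 5/6
(3,4)S 5/5
(4,1)N 3/5
(4,3)S 5/5
(4,4)S 4/4
(5,0)N 2/4
(5,1)S 3/6
(5,2)S 4/5
(5,4)S 3/3
(6,0)N 1/3
(6,1)S 3/5
(6,2)S 3/3
(6,4)S 1/1
The smallest same-type fraction is 1/3 at (0,1), which reduces to 1/3. Any threshold above that leaves this agent unsatisfied.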